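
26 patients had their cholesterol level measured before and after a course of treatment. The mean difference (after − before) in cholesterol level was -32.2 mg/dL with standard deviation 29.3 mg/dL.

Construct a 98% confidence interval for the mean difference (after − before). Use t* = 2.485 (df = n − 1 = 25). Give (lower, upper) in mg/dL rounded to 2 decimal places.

(-46.48, -17.92)

This is a matched-pairs design, so SE = s_d/√n = 29.3/√26 = 5.7462.
Margin = 2.485 × 5.7462 = 14.2793; the interval is -32.2 ± 14.2793 = (-46.48, -17.92).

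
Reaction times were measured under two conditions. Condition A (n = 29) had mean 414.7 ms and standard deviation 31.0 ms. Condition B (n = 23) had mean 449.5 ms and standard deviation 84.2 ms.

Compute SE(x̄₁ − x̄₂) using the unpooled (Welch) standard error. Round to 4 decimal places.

18.4766

Per-group SEs: s₁/√n₁ = 31.0/√29 = 5.7566, s₂/√n₂ = 84.2/√23 = 17.5569.
Unpooled SE of the difference: √(33.13844356 + 308.24473761) = 18.4766.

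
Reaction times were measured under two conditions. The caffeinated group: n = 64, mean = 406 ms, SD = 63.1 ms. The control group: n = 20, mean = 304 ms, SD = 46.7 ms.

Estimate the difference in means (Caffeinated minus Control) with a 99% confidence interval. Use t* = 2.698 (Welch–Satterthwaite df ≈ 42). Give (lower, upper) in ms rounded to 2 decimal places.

SE₁ = s₁/√n₁ = 63.1/√64 = 7.8875; SE₂ = 46.7/√20 = 10.4424.
Independent samples, unequal variances: SE_diff = √(SE₁² + SE₂²) = √(62.21265625 + 109.04371776) = 13.0865.
t* = 2.698, so margin of error = 2.698 × 13.0865 = 35.3074.
Difference in means = 406 − 304 = 102.0000.
102.0000 ± 35.3074 → (66.69, 137.31).

(66.69, 137.31)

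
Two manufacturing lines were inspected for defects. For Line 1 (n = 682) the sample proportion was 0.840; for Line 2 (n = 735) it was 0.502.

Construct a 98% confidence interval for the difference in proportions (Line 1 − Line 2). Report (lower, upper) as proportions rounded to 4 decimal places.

SE₁ = √(p̂₁(1−p̂₁)/n₁) = √(0.8400·0.1600/682) = 0.01404; SE₂ = √(0.5020·0.4980/735) = 0.01844.
Independent samples: SE of the difference = √(SE₁² + SE₂²) = √(0.0001971216 + 0.0003400336) = 0.02318.
z* for 98% confidence is 2.326, so the margin of error is 2.326 × 0.02318 = 0.05392.
Point estimate p̂₁ − p̂₂ = 0.8400 − 0.5020 = 0.3380.
0.3380 ± 0.05392 → (0.2841, 0.3919).

(0.2841, 0.3919)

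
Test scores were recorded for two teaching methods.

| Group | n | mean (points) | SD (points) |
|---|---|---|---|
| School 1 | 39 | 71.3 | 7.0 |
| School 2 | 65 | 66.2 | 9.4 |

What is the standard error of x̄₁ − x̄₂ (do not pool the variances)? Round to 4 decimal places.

1.6173

Per-group SEs: s₁/√n₁ = 7.0/√39 = 1.1209, s₂/√n₂ = 9.4/√65 = 1.1659.
Unpooled SE of the difference: √(1.25641681 + 1.35932281) = 1.6173.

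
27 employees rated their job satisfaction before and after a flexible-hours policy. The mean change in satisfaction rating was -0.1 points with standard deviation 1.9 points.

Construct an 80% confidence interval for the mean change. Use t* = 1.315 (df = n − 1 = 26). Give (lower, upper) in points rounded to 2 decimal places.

This is a matched-pairs design, so SE = s_d/√n = 1.9/√27 = 0.3657.
Margin = 1.315 × 0.3657 = 0.4809; the interval is -0.1 ± 0.4809 = (-0.58, 0.38).

(-0.58, 0.38)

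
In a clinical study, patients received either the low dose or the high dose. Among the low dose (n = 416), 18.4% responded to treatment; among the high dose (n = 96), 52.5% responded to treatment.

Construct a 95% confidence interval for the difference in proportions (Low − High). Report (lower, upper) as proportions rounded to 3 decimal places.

(-0.448, -0.234)

SE₁ = √(p̂₁(1−p̂₁)/n₁) = √(0.1840·0.8160/416) = 0.01900; SE₂ = √(0.5250·0.4750/96) = 0.05097.
Independent samples: SE of the difference = √(SE₁² + SE₂²) = √(0.000361 + 0.0025979409) = 0.05440.
z* for 95% confidence is 1.960, so the margin of error is 1.960 × 0.05440 = 0.10662.
Point estimate p̂₁ − p̂₂ = 0.1840 − 0.5250 = -0.3410.
-0.3410 ± 0.10662 → (-0.448, -0.234).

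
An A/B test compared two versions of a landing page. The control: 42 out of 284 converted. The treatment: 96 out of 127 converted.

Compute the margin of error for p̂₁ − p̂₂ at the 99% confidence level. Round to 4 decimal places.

p̂₁ = 42/284 = 0.1479 and p̂₂ = 96/127 = 0.7559.
SE₁ = √(p̂₁(1−p̂₁)/n₁) = √(0.1479·0.8521/284) = 0.02107; SE₂ = √(0.7559·0.2441/127) = 0.03812.
Independent samples: SE of the difference = √(SE₁² + SE₂²) = √(0.0004439449 + 0.0014531344) = 0.04356.
z* for 99% confidence is 2.576, so the margin of error is 2.576 × 0.04356 = 0.11221.

0.1122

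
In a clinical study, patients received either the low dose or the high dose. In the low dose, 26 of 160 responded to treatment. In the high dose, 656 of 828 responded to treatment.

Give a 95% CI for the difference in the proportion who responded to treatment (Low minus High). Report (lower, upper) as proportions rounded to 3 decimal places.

(-0.693, -0.566)

First, p̂₁ = 26/160 = 0.1625; p̂₂ = 656/828 = 0.7923.
The two standard errors are √(0.1625×0.8375/160) = 0.02916 and √(0.7923×0.2077/828) = 0.01410.
Because the samples are independent, SE_diff = √(0.02916² + 0.01410²) = 0.03239.
Using z* = 1.960 for 95%, ME = 1.960 × 0.03239 = 0.06348.
p̂₁ − p̂₂ = -0.6298; interval -0.6298 ± 0.06348 gives (-0.693, -0.566).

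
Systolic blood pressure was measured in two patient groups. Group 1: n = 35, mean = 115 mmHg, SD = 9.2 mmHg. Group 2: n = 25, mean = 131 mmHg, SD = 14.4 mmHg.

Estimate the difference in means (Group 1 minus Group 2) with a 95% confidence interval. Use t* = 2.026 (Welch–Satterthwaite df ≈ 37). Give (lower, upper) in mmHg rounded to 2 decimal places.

Per-group SEs: s₁/√n₁ = 9.2/√35 = 1.5551, s₂/√n₂ = 14.4/√25 = 2.8800.
Unpooled SE of the difference: √(2.41833601 + 8.2944) = 3.2730.
Margin of error = t* · SE = 2.026 × 3.2730 = 6.6311.
x̄₁ − x̄₂ = 115 − 131 = -16.0000.
CI: -16.0000 ± 6.6311 = (-22.63, -9.37).

(-22.63, -9.37)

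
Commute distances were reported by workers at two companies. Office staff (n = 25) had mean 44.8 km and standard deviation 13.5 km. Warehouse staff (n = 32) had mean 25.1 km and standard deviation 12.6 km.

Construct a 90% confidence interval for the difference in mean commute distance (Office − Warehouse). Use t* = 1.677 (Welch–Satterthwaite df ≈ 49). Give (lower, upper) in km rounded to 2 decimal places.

(13.83, 25.57)

Per-group SEs: s₁/√n₁ = 13.5/√25 = 2.7000, s₂/√n₂ = 12.6/√32 = 2.2274.
Unpooled SE of the difference: √(7.29 + 4.96131076) = 3.5002.
Margin of error = t* · SE = 1.677 × 3.5002 = 5.8698.
x̄₁ − x̄₂ = 44.8 − 25.1 = 19.7000.
CI: 19.7000 ± 5.8698 = (13.83, 25.57).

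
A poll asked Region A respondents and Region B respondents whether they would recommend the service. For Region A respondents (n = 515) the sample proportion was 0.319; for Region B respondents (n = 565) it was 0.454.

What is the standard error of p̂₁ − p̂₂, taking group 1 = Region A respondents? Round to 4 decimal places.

0.0293

Each SE is √(p̂(1−p̂)/n): √(0.3190·0.6810/515) = 0.02054 and √(0.4540·0.5460/565) = 0.02095.
SE(p̂₁ − p̂₂) = √(SE₁² + SE₂²) = √(0.0004218916 + 0.0004389025) = 0.02934, since the two samples are independent.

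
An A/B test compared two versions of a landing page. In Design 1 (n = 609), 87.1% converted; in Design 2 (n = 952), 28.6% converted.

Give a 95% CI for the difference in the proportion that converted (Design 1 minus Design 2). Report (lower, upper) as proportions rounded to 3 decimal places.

(0.546, 0.624)

Each SE is √(p̂(1−p̂)/n): √(0.8710·0.1290/609) = 0.01358 and √(0.2860·0.7140/952) = 0.01465.
SE(p̂₁ − p̂₂) = √(SE₁² + SE₂²) = √(0.0001844164 + 0.0002146225) = 0.01998, since the two samples are independent.
At 95% confidence z* = 1.960; margin = 1.960 × 0.01998 = 0.03916.
The difference is 0.8710 − 0.2860 = 0.5850, so the interval is 0.5850 ± 0.03916 = (0.546, 0.624).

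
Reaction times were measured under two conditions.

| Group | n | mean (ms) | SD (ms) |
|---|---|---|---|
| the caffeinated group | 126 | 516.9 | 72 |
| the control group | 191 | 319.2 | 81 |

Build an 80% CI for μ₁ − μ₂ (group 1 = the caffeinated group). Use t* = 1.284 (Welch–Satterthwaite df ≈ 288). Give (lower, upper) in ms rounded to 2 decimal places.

SE₁ = s₁/√n₁ = 72/√126 = 6.4143; SE₂ = 81/√191 = 5.8610.
Independent samples, unequal variances: SE_diff = √(SE₁² + SE₂²) = √(41.14324449 + 34.351321) = 8.6888.
t* = 1.284, so margin of error = 1.284 × 8.6888 = 11.1564.
Difference in means = 516.9 − 319.2 = 197.7000.
197.7000 ± 11.1564 → (186.54, 208.86).

(186.54, 208.86)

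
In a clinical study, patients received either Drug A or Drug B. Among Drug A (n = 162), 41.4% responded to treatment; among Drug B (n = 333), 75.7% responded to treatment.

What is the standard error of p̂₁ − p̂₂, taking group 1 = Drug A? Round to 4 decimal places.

The two standard errors are √(0.4140×0.5860/162) = 0.03870 and √(0.7570×0.2430/333) = 0.02350.
Because the samples are independent, SE_diff = √(0.03870² + 0.02350²) = 0.04528.

0.0453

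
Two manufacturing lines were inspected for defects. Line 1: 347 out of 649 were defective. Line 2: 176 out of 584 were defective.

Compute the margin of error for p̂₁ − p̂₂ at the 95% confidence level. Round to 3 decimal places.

0.053

Sample proportions: 347/649 = 0.5347, 176/584 = 0.3014.
Each SE is √(p̂(1−p̂)/n): √(0.5347·0.4653/649) = 0.01958 and √(0.3014·0.6986/584) = 0.01899.
SE(p̂₁ − p̂₂) = √(SE₁² + SE₂²) = √(0.0003833764 + 0.0003606201) = 0.02728, since the two samples are independent.
At 95% confidence z* = 1.960; margin = 1.960 × 0.02728 = 0.05347.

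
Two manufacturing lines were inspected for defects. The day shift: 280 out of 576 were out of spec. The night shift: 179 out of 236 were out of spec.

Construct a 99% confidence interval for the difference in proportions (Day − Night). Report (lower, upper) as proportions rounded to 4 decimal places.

(-0.3620, -0.1828)

p̂₁ = 280/576 = 0.4861 and p̂₂ = 179/236 = 0.7585.
SE₁ = √(p̂₁(1−p̂₁)/n₁) = √(0.4861·0.5139/576) = 0.02083; SE₂ = √(0.7585·0.2415/236) = 0.02786.
Independent samples: SE of the difference = √(SE₁² + SE₂²) = √(0.0004338889 + 0.0007761796) = 0.03479.
z* for 99% confidence is 2.576, so the margin of error is 2.576 × 0.03479 = 0.08962.
Point estimate p̂₁ − p̂₂ = 0.4861 − 0.7585 = -0.2724.
-0.2724 ± 0.08962 → (-0.3620, -0.1828).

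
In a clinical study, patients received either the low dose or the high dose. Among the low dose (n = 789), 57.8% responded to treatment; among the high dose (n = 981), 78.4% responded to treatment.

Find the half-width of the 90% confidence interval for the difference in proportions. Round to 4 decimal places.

0.0361

Each SE is √(p̂(1−p̂)/n): √(0.5780·0.4220/789) = 0.01758 and √(0.7840·0.2160/981) = 0.01314.
SE(p̂₁ − p̂₂) = √(SE₁² + SE₂²) = √(0.0003090564 + 0.0001726596) = 0.02195, since the two samples are independent.
At 90% confidence z* = 1.645; margin = 1.645 × 0.02195 = 0.03611.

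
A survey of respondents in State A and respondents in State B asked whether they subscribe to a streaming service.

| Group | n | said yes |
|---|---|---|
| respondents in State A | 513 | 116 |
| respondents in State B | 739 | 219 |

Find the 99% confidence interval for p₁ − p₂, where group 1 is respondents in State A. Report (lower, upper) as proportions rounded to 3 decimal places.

First, p̂₁ = 116/513 = 0.2261; p̂₂ = 219/739 = 0.2963.
The two standard errors are √(0.2261×0.7739/513) = 0.01847 and √(0.2963×0.7037/739) = 0.01680.
Because the samples are independent, SE_diff = √(0.01847² + 0.01680²) = 0.02497.
Using z* = 2.576 for 99%, ME = 2.576 × 0.02497 = 0.06432.
p̂₁ − p̂₂ = -0.0702; interval -0.0702 ± 0.06432 gives (-0.135, -0.006).

(-0.135, -0.006)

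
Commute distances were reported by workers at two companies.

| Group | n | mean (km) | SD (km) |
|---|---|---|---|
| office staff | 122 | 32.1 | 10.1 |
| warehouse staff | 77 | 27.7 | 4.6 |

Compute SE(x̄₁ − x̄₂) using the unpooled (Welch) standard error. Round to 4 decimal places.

1.0540

Per-group SEs: s₁/√n₁ = 10.1/√122 = 0.9144, s₂/√n₂ = 4.6/√77 = 0.5242.
Unpooled SE of the difference: √(0.83612736 + 0.27478564) = 1.0540.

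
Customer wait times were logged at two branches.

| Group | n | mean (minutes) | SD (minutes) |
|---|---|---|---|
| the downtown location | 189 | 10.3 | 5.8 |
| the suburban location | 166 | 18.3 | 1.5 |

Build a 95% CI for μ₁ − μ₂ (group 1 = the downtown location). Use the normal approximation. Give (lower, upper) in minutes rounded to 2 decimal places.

Per-group SEs: s₁/√n₁ = 5.8/√189 = 0.4219, s₂/√n₂ = 1.5/√166 = 0.1164.
Unpooled SE of the difference: √(0.17799961 + 0.01354896) = 0.4377.
Margin of error = z* · SE = 1.960 × 0.4377 = 0.8579.
x̄₁ − x̄₂ = 10.3 − 18.3 = -8.0000.
CI: -8.0000 ± 0.8579 = (-8.86, -7.14).

(-8.86, -7.14)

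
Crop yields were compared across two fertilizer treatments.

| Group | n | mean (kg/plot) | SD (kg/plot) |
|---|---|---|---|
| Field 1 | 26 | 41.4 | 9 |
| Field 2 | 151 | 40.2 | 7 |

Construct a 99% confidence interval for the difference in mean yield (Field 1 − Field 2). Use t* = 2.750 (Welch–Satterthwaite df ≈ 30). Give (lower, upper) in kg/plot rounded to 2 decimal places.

(-3.90, 6.30)

Standard errors of each mean: 9/√26 = 1.7650 and 7/√151 = 0.5697.
SE(x̄₁ − x̄₂) = √(1.7650² + 0.5697²) = 1.8547 for independent samples with unequal variances.
With t* = 2.750, the margin is 2.750 × 1.8547 = 5.1004.
x̄₁ − x̄₂ = 41.4 − 40.2 = 1.2000; the interval is 1.2000 ± 5.1004 = (-3.90, 6.30).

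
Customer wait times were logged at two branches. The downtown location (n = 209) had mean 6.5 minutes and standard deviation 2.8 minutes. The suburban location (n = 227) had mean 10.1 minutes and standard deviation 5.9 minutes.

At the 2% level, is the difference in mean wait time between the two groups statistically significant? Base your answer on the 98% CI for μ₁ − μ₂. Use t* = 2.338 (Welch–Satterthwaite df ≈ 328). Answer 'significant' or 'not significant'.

significant

Standard errors of each mean: 2.8/√209 = 0.1937 and 5.9/√227 = 0.3916.
SE(x̄₁ − x̄₂) = √(0.1937² + 0.3916²) = 0.4369 for independent samples with unequal variances.
With t* = 2.338, the margin is 2.338 × 0.4369 = 1.0215.
x̄₁ − x̄₂ = 6.5 − 10.1 = -3.6000; the interval is -3.6000 ± 1.0215 = (-4.6215, -2.5785).
The interval (-4.6215, -2.5785) does not contain 0, so the difference is significant.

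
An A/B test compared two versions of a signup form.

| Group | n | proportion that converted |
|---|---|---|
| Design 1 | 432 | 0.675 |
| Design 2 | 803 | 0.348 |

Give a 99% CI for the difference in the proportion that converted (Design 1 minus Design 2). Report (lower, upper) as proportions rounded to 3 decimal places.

The two standard errors are √(0.6750×0.3250/432) = 0.02253 and √(0.3480×0.6520/803) = 0.01681.
Because the samples are independent, SE_diff = √(0.02253² + 0.01681²) = 0.02811.
Using z* = 2.576 for 99%, ME = 2.576 × 0.02811 = 0.07241.
p̂₁ − p̂₂ = 0.3270; interval 0.3270 ± 0.07241 gives (0.255, 0.399).

(0.255, 0.399)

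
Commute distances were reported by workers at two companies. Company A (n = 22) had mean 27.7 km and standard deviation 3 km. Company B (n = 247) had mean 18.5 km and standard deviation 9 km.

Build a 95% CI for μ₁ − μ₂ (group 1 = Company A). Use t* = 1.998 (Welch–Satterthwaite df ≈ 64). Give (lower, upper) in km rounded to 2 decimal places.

Per-group SEs: s₁/√n₁ = 3/√22 = 0.6396, s₂/√n₂ = 9/√247 = 0.5727.
Unpooled SE of the difference: √(0.40908816 + 0.32798529) = 0.8585.
Margin of error = t* · SE = 1.998 × 0.8585 = 1.7153.
x̄₁ − x̄₂ = 27.7 − 18.5 = 9.2000.
CI: 9.2000 ± 1.7153 = (7.48, 10.92).

(7.48, 10.92)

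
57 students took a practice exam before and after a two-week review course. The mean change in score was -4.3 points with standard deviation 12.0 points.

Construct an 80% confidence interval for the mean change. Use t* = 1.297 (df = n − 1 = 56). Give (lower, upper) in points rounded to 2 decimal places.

Paired design: SE = s_d/√n = 12.0/√57 = 1.5894.
t* = 1.297; margin of error = 1.297 × 1.5894 = 2.0615.
-4.3 ± 2.0615 → (-6.36, -2.24).

(-6.36, -2.24)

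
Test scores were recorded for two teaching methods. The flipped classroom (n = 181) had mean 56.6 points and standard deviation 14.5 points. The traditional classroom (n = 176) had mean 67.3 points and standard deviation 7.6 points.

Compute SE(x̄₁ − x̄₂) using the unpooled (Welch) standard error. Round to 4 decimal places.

1.2206

Per-group SEs: s₁/√n₁ = 14.5/√181 = 1.0778, s₂/√n₂ = 7.6/√176 = 0.5729.
Unpooled SE of the difference: √(1.16165284 + 0.32821441) = 1.2206.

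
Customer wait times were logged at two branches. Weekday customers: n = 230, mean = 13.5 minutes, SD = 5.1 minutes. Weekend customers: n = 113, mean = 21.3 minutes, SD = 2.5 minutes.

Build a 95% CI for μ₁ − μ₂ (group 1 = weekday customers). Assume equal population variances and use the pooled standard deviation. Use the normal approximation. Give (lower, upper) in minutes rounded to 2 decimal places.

s_p = √[((n₁−1)s₁² + (n₂−1)s₂²)/(n₁+n₂−2)] = √[(229·5.1² + 112·2.5²)/341] = 4.4181.
SE = 4.4181·√(1/230 + 1/113) = 0.5076.
With z* = 1.960, margin = 1.960 × 0.5076 = 0.9949.
x̄₁ − x̄₂ = 13.5 − 21.3 = -7.8000; interval -7.8000 ± 0.9949 = (-8.79, -6.81).

(-8.79, -6.81)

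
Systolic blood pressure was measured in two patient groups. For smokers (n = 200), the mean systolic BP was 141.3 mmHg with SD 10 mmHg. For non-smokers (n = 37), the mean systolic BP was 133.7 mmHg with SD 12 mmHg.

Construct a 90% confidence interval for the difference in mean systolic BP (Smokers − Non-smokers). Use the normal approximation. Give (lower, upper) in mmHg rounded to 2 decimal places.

Standard errors of each mean: 10/√200 = 0.7071 and 12/√37 = 1.9728.
SE(x̄₁ − x̄₂) = √(0.7071² + 1.9728²) = 2.0957 for independent samples with unequal variances.
With z* = 1.645, the margin is 1.645 × 2.0957 = 3.4474.
x̄₁ − x̄₂ = 141.3 − 133.7 = 7.6000; the interval is 7.6000 ± 3.4474 = (4.15, 11.05).

(4.15, 11.05)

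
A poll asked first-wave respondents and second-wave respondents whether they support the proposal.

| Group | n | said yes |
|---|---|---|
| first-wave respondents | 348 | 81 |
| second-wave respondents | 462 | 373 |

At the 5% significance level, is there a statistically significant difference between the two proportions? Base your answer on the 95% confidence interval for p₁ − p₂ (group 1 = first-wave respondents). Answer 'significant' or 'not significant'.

p̂₁ = 81/348 = 0.2328 and p̂₂ = 373/462 = 0.8074.
SE₁ = √(p̂₁(1−p̂₁)/n₁) = √(0.2328·0.7672/348) = 0.02265; SE₂ = √(0.8074·0.1926/462) = 0.01835.
Independent samples: SE of the difference = √(SE₁² + SE₂²) = √(0.0005130225 + 0.0003367225) = 0.02915.
z* for 95% confidence is 1.960, so the margin of error is 1.960 × 0.02915 = 0.05713.
Point estimate p̂₁ − p̂₂ = 0.2328 − 0.8074 = -0.5746.
-0.5746 ± 0.05713 → (-0.63173, -0.51747).
The interval (-0.63173, -0.51747) does not contain 0, so the difference is significant.

significant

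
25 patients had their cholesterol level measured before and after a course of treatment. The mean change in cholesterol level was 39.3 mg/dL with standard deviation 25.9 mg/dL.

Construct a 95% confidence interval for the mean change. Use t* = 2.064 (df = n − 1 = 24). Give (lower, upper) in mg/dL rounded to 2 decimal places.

Paired design: SE = s_d/√n = 25.9/√25 = 5.1800.
t* = 2.064; margin of error = 2.064 × 5.1800 = 10.6915.
39.3 ± 10.6915 → (28.61, 49.99).

(28.61, 49.99)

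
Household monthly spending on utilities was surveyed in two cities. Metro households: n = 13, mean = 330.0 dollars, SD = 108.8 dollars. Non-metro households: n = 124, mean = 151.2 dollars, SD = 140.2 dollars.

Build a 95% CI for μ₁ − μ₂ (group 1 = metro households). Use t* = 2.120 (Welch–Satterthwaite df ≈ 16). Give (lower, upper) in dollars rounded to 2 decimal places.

SE₁ = s₁/√n₁ = 108.8/√13 = 30.1757; SE₂ = 140.2/√124 = 12.5903.
Independent samples, unequal variances: SE_diff = √(SE₁² + SE₂²) = √(910.57287049 + 158.51565409) = 32.6969.
t* = 2.120, so margin of error = 2.120 × 32.6969 = 69.3174.
Difference in means = 330.0 − 151.2 = 178.8000.
178.8000 ± 69.3174 → (109.48, 248.12).

(109.48, 248.12)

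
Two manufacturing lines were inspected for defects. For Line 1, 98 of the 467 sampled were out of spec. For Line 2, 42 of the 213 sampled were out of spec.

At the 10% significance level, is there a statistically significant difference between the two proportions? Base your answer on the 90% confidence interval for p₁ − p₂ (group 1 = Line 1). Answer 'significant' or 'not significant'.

not significant

Sample proportions: 98/467 = 0.2099, 42/213 = 0.1972.
Each SE is √(p̂(1−p̂)/n): √(0.2099·0.7901/467) = 0.01884 and √(0.1972·0.8028/213) = 0.02726.
SE(p̂₁ − p̂₂) = √(SE₁² + SE₂²) = √(0.0003549456 + 0.0007431076) = 0.03314, since the two samples are independent.
At 90% confidence z* = 1.645; margin = 1.645 × 0.03314 = 0.05452.
The difference is 0.2099 − 0.1972 = 0.0127, so the interval is 0.0127 ± 0.05452 = (-0.04182, 0.06722).
The interval (-0.04182, 0.06722) contains 0, so the difference is not significant.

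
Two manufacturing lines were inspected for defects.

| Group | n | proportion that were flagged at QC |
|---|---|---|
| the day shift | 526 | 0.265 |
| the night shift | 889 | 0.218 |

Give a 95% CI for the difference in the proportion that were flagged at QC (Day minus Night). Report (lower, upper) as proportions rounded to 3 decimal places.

The two standard errors are √(0.2650×0.7350/526) = 0.01924 and √(0.2180×0.7820/889) = 0.01385.
Because the samples are independent, SE_diff = √(0.01924² + 0.01385²) = 0.02371.
Using z* = 1.960 for 95%, ME = 1.960 × 0.02371 = 0.04647.
p̂₁ − p̂₂ = 0.0470; interval 0.0470 ± 0.04647 gives (0.001, 0.093).

(0.001, 0.093)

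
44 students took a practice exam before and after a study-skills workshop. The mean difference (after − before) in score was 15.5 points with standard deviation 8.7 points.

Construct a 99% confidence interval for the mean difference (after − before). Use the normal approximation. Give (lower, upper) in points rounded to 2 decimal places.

This is a matched-pairs design, so SE = s_d/√n = 8.7/√44 = 1.3116.
Margin = 2.576 × 1.3116 = 3.3787; the interval is 15.5 ± 3.3787 = (12.12, 18.88).

(12.12, 18.88)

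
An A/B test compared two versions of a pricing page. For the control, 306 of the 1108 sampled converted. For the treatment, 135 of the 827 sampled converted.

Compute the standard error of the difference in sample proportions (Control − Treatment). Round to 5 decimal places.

0.01859

p̂₁ = 306/1108 = 0.2762 and p̂₂ = 135/827 = 0.1632.
SE₁ = √(p̂₁(1−p̂₁)/n₁) = √(0.2762·0.7238/1108) = 0.01343; SE₂ = √(0.1632·0.8368/827) = 0.01285.
Independent samples: SE of the difference = √(SE₁² + SE₂²) = √(0.0001803649 + 0.0001651225) = 0.01859.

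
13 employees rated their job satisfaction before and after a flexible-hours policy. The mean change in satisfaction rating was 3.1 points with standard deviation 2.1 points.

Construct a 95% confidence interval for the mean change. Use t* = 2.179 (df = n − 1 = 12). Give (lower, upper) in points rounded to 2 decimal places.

(1.83, 4.37)

Paired design: SE = s_d/√n = 2.1/√13 = 0.5824.
t* = 2.179; margin of error = 2.179 × 0.5824 = 1.2690.
3.1 ± 1.2690 → (1.83, 4.37).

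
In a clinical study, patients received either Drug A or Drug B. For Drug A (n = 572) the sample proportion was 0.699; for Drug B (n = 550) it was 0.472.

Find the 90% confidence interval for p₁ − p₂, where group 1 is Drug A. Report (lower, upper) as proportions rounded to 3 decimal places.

The two standard errors are √(0.6990×0.3010/572) = 0.01918 and √(0.4720×0.5280/550) = 0.02129.
Because the samples are independent, SE_diff = √(0.01918² + 0.02129²) = 0.02866.
Using z* = 1.645 for 90%, ME = 1.645 × 0.02866 = 0.04715.
p̂₁ − p̂₂ = 0.2270; interval 0.2270 ± 0.04715 gives (0.180, 0.274).

(0.180, 0.274)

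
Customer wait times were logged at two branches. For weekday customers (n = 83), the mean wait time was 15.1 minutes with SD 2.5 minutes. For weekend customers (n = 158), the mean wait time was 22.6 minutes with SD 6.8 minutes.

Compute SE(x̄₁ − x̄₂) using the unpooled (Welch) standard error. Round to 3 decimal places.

Standard errors of each mean: 2.5/√83 = 0.2744 and 6.8/√158 = 0.5410.
SE(x̄₁ − x̄₂) = √(0.2744² + 0.5410²) = 0.6066 for independent samples with unequal variances.

0.607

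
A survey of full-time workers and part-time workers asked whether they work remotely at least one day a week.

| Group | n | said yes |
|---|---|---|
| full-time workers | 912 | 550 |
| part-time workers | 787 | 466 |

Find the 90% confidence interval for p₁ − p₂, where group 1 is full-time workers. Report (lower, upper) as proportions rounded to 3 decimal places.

(-0.028, 0.050)

p̂₁ = 550/912 = 0.6031 and p̂₂ = 466/787 = 0.5921.
SE₁ = √(p̂₁(1−p̂₁)/n₁) = √(0.6031·0.3969/912) = 0.01620; SE₂ = √(0.5921·0.4079/787) = 0.01752.
Independent samples: SE of the difference = √(SE₁² + SE₂²) = √(0.00026244 + 0.0003069504) = 0.02386.
z* for 90% confidence is 1.645, so the margin of error is 1.645 × 0.02386 = 0.03925.
Point estimate p̂₁ − p̂₂ = 0.6031 − 0.5921 = 0.0110.
0.0110 ± 0.03925 → (-0.028, 0.050).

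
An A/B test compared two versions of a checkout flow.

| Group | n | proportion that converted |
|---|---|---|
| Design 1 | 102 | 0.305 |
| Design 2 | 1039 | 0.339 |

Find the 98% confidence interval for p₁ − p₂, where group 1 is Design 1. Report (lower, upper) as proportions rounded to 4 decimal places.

The two standard errors are √(0.3050×0.6950/102) = 0.04559 and √(0.3390×0.6610/1039) = 0.01469.
Because the samples are independent, SE_diff = √(0.04559² + 0.01469²) = 0.04790.
Using z* = 2.326 for 98%, ME = 2.326 × 0.04790 = 0.11142.
p̂₁ − p̂₂ = -0.0340; interval -0.0340 ± 0.11142 gives (-0.1454, 0.0774).

(-0.1454, 0.0774)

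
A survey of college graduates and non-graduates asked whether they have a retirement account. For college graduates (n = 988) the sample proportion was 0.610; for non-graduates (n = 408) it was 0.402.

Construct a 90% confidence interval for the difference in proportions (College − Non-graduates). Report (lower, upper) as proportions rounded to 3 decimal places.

(0.161, 0.255)

SE₁ = √(p̂₁(1−p̂₁)/n₁) = √(0.6100·0.3900/988) = 0.01552; SE₂ = √(0.4020·0.5980/408) = 0.02427.
Independent samples: SE of the difference = √(SE₁² + SE₂²) = √(0.0002408704 + 0.0005890329) = 0.02881.
z* for 90% confidence is 1.645, so the margin of error is 1.645 × 0.02881 = 0.04739.
Point estimate p̂₁ − p̂₂ = 0.6100 − 0.4020 = 0.2080.
0.2080 ± 0.04739 → (0.161, 0.255).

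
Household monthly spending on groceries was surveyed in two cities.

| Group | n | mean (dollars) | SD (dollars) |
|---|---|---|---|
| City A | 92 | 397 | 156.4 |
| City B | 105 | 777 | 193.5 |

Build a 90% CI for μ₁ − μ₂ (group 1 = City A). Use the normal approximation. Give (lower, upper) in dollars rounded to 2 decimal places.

(-421.04, -338.96)

SE₁ = s₁/√n₁ = 156.4/√92 = 16.3058; SE₂ = 193.5/√105 = 18.8837.
Independent samples, unequal variances: SE_diff = √(SE₁² + SE₂²) = √(265.87911364 + 356.59412569) = 24.9494.
z* = 1.645, so margin of error = 1.645 × 24.9494 = 41.0418.
Difference in means = 397 − 777 = -380.0000.
-380.0000 ± 41.0418 → (-421.04, -338.96).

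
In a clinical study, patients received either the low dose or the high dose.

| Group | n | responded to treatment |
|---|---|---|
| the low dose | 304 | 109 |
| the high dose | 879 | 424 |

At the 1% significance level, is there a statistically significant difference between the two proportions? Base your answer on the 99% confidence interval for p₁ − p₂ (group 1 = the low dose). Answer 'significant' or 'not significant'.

significant

Sample proportions: 109/304 = 0.3586, 424/879 = 0.4824.
Each SE is √(p̂(1−p̂)/n): √(0.3586·0.6414/304) = 0.02751 and √(0.4824·0.5176/879) = 0.01685.
SE(p̂₁ − p̂₂) = √(SE₁² + SE₂²) = √(0.0007568001 + 0.0002839225) = 0.03226, since the two samples are independent.
At 99% confidence z* = 2.576; margin = 2.576 × 0.03226 = 0.08310.
The difference is 0.3586 − 0.4824 = -0.1238, so the interval is -0.1238 ± 0.08310 = (-0.20690, -0.04070).
The interval (-0.20690, -0.04070) does not contain 0, so the difference is significant.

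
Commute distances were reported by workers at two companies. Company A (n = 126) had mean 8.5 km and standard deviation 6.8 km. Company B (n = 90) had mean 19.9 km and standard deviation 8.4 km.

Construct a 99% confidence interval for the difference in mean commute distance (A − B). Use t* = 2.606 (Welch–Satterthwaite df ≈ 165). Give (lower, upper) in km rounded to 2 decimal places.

(-14.20, -8.60)

SE₁ = s₁/√n₁ = 6.8/√126 = 0.6058; SE₂ = 8.4/√90 = 0.8854.
Independent samples, unequal variances: SE_diff = √(SE₁² + SE₂²) = √(0.36699364 + 0.78393316) = 1.0728.
t* = 2.606, so margin of error = 2.606 × 1.0728 = 2.7957.
Difference in means = 8.5 − 19.9 = -11.4000.
-11.4000 ± 2.7957 → (-14.20, -8.60).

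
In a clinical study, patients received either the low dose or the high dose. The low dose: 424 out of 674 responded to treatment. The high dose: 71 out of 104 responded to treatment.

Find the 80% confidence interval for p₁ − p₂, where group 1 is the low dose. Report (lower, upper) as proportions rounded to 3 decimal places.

Sample proportions: 424/674 = 0.6291, 71/104 = 0.6827.
Each SE is √(p̂(1−p̂)/n): √(0.6291·0.3709/674) = 0.01861 and √(0.6827·0.3173/104) = 0.04564.
SE(p̂₁ − p̂₂) = √(SE₁² + SE₂²) = √(0.0003463321 + 0.0020830096) = 0.04929, since the two samples are independent.
At 80% confidence z* = 1.282; margin = 1.282 × 0.04929 = 0.06319.
The difference is 0.6291 − 0.6827 = -0.0536, so the interval is -0.0536 ± 0.06319 = (-0.117, 0.010).

(-0.117, 0.010)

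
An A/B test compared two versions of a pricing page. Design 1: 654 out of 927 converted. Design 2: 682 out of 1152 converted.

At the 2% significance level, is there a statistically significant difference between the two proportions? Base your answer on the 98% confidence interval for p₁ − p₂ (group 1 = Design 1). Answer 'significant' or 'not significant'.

significant

p̂₁ = 654/927 = 0.7055 and p̂₂ = 682/1152 = 0.5920.
SE₁ = √(p̂₁(1−p̂₁)/n₁) = √(0.7055·0.2945/927) = 0.01497; SE₂ = √(0.5920·0.4080/1152) = 0.01448.
Independent samples: SE of the difference = √(SE₁² + SE₂²) = √(0.0002241009 + 0.0002096704) = 0.02083.
z* for 98% confidence is 2.326, so the margin of error is 2.326 × 0.02083 = 0.04845.
Point estimate p̂₁ − p̂₂ = 0.7055 − 0.5920 = 0.1135.
0.1135 ± 0.04845 → (0.06505, 0.16195).
The interval (0.06505, 0.16195) does not contain 0, so the difference is significant.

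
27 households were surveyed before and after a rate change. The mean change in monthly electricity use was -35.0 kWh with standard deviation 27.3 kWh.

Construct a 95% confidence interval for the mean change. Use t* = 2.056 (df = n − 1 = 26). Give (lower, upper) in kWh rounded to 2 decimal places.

(-45.80, -24.20)

Paired design: SE = s_d/√n = 27.3/√27 = 5.2539.
t* = 2.056; margin of error = 2.056 × 5.2539 = 10.8020.
-35.0 ± 10.8020 → (-45.80, -24.20).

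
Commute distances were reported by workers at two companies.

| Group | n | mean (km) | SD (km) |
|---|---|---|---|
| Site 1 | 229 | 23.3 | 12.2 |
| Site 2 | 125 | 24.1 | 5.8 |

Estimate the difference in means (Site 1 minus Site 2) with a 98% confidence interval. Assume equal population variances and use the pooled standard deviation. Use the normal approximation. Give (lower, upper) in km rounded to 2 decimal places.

s_p = √[((n₁−1)s₁² + (n₂−1)s₂²)/(n₁+n₂−2)] = √[(228·12.2² + 124·5.8²)/352] = 10.4047.
SE = 10.4047·√(1/229 + 1/125) = 1.1571.
With z* = 2.326, margin = 2.326 × 1.1571 = 2.6914.
x̄₁ − x̄₂ = 23.3 − 24.1 = -0.8000; interval -0.8000 ± 2.6914 = (-3.49, 1.89).

(-3.49, 1.89)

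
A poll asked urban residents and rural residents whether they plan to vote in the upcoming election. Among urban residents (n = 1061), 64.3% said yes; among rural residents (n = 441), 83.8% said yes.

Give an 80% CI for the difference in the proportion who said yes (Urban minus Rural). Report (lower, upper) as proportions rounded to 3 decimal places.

The two standard errors are √(0.6430×0.3570/1061) = 0.01471 and √(0.8380×0.1620/441) = 0.01755.
Because the samples are independent, SE_diff = √(0.01471² + 0.01755²) = 0.02290.
Using z* = 1.282 for 80%, ME = 1.282 × 0.02290 = 0.02936.
p̂₁ − p̂₂ = -0.1950; interval -0.1950 ± 0.02936 gives (-0.224, -0.166).

(-0.224, -0.166)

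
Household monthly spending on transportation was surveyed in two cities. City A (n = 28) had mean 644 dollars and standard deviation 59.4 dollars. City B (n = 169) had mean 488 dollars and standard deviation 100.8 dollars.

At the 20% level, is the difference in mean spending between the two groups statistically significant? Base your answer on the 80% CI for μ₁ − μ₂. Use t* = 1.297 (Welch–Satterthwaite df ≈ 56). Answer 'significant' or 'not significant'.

Standard errors of each mean: 59.4/√28 = 11.2255 and 100.8/√169 = 7.7538.
SE(x̄₁ − x̄₂) = √(11.2255² + 7.7538²) = 13.6431 for independent samples with unequal variances.
With t* = 1.297, the margin is 1.297 × 13.6431 = 17.6951.
x̄₁ − x̄₂ = 644 − 488 = 156.0000; the interval is 156.0000 ± 17.6951 = (138.3049, 173.6951).
The interval (138.3049, 173.6951) does not contain 0, so the difference is significant.

significant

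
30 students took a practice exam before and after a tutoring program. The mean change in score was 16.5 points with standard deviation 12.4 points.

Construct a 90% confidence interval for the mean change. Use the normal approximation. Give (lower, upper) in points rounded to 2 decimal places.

This is a matched-pairs design, so SE = s_d/√n = 12.4/√30 = 2.2639.
Margin = 1.645 × 2.2639 = 3.7241; the interval is 16.5 ± 3.7241 = (12.78, 20.22).

(12.78, 20.22)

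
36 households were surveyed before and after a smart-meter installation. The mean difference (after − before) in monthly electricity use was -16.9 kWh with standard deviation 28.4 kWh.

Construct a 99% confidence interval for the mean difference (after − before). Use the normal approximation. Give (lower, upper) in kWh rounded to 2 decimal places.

Paired design: SE = s_d/√n = 28.4/√36 = 4.7333.
z* = 2.576; margin of error = 2.576 × 4.7333 = 12.1930.
-16.9 ± 12.1930 → (-29.09, -4.71).

(-29.09, -4.71)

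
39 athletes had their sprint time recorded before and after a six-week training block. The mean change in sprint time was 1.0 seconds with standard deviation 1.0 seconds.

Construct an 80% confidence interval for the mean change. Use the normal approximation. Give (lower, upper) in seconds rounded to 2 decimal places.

(0.79, 1.21)

This is a matched-pairs design, so SE = s_d/√n = 1.0/√39 = 0.1601.
Margin = 1.282 × 0.1601 = 0.2052; the interval is 1.0 ± 0.2052 = (0.79, 1.21).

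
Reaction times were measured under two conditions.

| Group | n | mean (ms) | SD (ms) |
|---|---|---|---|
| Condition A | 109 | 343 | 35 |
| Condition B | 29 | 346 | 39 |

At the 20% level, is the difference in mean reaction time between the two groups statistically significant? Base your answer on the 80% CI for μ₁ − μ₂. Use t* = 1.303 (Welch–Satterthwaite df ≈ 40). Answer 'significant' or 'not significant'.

Per-group SEs: s₁/√n₁ = 35/√109 = 3.3524, s₂/√n₂ = 39/√29 = 7.2421.
Unpooled SE of the difference: √(11.23858576 + 52.44801241) = 7.9804.
Margin of error = t* · SE = 1.303 × 7.9804 = 10.3985.
x̄₁ − x̄₂ = 343 − 346 = -3.0000.
CI: -3.0000 ± 10.3985 = (-13.3985, 7.3985).
The interval (-13.3985, 7.3985) contains 0, so the difference is not significant.

not significant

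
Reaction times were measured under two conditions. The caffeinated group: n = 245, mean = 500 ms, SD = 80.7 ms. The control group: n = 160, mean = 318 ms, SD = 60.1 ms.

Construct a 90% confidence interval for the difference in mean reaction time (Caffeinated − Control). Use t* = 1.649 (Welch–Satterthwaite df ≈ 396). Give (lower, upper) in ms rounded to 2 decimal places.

Per-group SEs: s₁/√n₁ = 80.7/√245 = 5.1557, s₂/√n₂ = 60.1/√160 = 4.7513.
Unpooled SE of the difference: √(26.58124249 + 22.57485169) = 7.0111.
Margin of error = t* · SE = 1.649 × 7.0111 = 11.5613.
x̄₁ − x̄₂ = 500 − 318 = 182.0000.
CI: 182.0000 ± 11.5613 = (170.44, 193.56).

(170.44, 193.56)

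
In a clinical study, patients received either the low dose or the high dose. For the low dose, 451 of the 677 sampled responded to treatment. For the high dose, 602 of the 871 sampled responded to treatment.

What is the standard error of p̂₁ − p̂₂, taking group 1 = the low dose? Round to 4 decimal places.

0.0239

p̂₁ = 451/677 = 0.6662 and p̂₂ = 602/871 = 0.6912.
SE₁ = √(p̂₁(1−p̂₁)/n₁) = √(0.6662·0.3338/677) = 0.01812; SE₂ = √(0.6912·0.3088/871) = 0.01565.
Independent samples: SE of the difference = √(SE₁² + SE₂²) = √(0.0003283344 + 0.0002449225) = 0.02394.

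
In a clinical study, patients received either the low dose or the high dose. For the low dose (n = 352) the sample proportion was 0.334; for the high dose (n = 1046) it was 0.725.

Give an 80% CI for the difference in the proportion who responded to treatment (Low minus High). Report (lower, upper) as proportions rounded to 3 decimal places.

The two standard errors are √(0.3340×0.6660/352) = 0.02514 and √(0.7250×0.2750/1046) = 0.01381.
Because the samples are independent, SE_diff = √(0.02514² + 0.01381²) = 0.02868.
Using z* = 1.282 for 80%, ME = 1.282 × 0.02868 = 0.03677.
p̂₁ − p̂₂ = -0.3910; interval -0.3910 ± 0.03677 gives (-0.428, -0.354).

(-0.428, -0.354)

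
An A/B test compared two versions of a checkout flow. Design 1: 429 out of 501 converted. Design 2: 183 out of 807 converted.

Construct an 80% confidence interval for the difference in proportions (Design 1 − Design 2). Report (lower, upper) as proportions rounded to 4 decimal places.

p̂₁ = 429/501 = 0.8563 and p̂₂ = 183/807 = 0.2268.
SE₁ = √(p̂₁(1−p̂₁)/n₁) = √(0.8563·0.1437/501) = 0.01567; SE₂ = √(0.2268·0.7732/807) = 0.01474.
Independent samples: SE of the difference = √(SE₁² + SE₂²) = √(0.0002455489 + 0.0002172676) = 0.02151.
z* for 80% confidence is 1.282, so the margin of error is 1.282 × 0.02151 = 0.02758.
Point estimate p̂₁ − p̂₂ = 0.8563 − 0.2268 = 0.6295.
0.6295 ± 0.02758 → (0.6019, 0.6571).

(0.6019, 0.6571)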